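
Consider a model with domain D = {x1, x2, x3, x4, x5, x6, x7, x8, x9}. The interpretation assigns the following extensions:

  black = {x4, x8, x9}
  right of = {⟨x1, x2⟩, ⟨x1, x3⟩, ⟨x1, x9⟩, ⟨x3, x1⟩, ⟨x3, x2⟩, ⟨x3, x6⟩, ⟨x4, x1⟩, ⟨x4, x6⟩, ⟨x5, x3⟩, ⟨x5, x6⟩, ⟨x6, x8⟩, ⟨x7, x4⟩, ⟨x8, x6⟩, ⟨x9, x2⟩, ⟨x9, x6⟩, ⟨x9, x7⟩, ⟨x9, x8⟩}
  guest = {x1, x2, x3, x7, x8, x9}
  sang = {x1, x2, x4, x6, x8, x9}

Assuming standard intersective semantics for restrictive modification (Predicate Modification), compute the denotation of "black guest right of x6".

{x8, x9}

⟦right of x6⟧ = {x : ⟨x, x6⟩ ∈ ⟦right of⟧} = {x3, x4, x5, x8, x9}
⟦guest⟧ = {x1, x2, x3, x7, x8, x9}
… ∩ ⟦right of x6⟧ = {x1, x2, x3, x7, x8, x9} ∩ {x3, x4, x5, x8, x9} = {x3, x8, x9}
… ∩ ⟦black⟧ = {x3, x8, x9} ∩ {x4, x8, x9} = {x8, x9}
So ⟦black guest right of x6⟧ = {x8, x9}.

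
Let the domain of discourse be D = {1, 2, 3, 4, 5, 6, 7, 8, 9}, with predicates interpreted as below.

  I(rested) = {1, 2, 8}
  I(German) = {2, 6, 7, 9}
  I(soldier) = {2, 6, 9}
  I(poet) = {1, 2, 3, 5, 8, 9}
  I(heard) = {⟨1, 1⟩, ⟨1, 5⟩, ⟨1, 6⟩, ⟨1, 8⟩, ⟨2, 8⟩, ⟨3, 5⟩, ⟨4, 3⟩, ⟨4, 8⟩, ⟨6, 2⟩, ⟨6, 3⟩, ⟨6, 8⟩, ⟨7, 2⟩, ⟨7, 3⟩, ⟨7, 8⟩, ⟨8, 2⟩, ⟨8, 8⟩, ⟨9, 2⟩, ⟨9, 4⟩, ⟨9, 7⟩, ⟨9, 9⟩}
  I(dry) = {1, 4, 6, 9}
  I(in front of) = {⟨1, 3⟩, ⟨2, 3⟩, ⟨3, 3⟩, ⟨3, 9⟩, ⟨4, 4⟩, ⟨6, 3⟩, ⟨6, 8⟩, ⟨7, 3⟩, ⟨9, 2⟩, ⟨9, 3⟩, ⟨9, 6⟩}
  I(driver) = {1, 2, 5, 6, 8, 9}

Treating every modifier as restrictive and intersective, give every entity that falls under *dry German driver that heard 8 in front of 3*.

{6}

⟦that heard 8⟧ = {x : ⟨x, 8⟩ ∈ ⟦heard⟧} = {1, 2, 4, 6, 7, 8}
⟦in front of 3⟧ = {x : ⟨x, 3⟩ ∈ ⟦in front of⟧} = {1, 2, 3, 6, 7, 9}
⟦driver⟧ = {1, 2, 5, 6, 8, 9}
… ∩ ⟦that heard 8⟧ = {1, 2, 5, 6, 8, 9} ∩ {1, 2, 4, 6, 7, 8} = {1, 2, 6, 8}
… ∩ ⟦in front of 3⟧ = {1, 2, 6, 8} ∩ {1, 2, 3, 6, 7, 9} = {1, 2, 6}
… ∩ ⟦dry⟧ = {1, 2, 6} ∩ {1, 4, 6, 9} = {1, 6}
… ∩ ⟦German⟧ = {1, 6} ∩ {2, 6, 7, 9} = {6}
So ⟦dry German driver that heard 8 in front of 3⟧ = {6}.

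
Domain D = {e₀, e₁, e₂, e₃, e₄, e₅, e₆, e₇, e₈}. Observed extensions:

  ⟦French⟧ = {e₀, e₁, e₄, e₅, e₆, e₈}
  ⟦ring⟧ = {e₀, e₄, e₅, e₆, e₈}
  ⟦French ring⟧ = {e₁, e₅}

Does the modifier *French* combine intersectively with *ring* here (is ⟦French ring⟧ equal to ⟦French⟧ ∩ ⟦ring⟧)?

no

⟦French⟧ ∩ ⟦ring⟧ = {e₀, e₁, e₄, e₅, e₆, e₈} ∩ {e₀, e₄, e₅, e₆, e₈} = {e₀, e₄, e₅, e₆, e₈}
Observed ⟦French ring⟧ = {e₁, e₅}.
These differ, so the modifier is not intersective in this model.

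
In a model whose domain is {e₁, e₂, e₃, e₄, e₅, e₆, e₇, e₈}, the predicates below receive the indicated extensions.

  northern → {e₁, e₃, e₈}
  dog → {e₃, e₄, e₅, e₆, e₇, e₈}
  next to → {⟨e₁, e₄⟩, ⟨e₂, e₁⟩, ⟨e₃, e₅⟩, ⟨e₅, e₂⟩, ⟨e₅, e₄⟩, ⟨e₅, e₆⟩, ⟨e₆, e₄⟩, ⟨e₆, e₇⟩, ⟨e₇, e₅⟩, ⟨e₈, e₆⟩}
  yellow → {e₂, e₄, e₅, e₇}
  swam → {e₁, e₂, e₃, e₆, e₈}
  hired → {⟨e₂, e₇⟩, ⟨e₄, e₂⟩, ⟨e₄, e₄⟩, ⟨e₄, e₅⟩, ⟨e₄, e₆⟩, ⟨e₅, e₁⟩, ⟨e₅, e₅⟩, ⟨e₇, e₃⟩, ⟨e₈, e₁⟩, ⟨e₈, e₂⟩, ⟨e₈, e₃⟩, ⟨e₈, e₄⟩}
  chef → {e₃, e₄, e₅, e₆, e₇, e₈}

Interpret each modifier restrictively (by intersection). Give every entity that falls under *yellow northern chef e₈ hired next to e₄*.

⟦e₈ hired⟧ = {x : ⟨e₈, x⟩ ∈ ⟦hired⟧} = {e₁, e₂, e₃, e₄}
⟦next to e₄⟧ = {x : ⟨x, e₄⟩ ∈ ⟦next to⟧} = {e₁, e₅, e₆}
⟦chef⟧ = {e₃, e₄, e₅, e₆, e₇, e₈}
… ∩ ⟦e₈ hired⟧ = {e₃, e₄, e₅, e₆, e₇, e₈} ∩ {e₁, e₂, e₃, e₄} = {e₃, e₄}
… ∩ ⟦next to e₄⟧ = {e₃, e₄} ∩ {e₁, e₅, e₆} = ∅
… ∩ ⟦yellow⟧ = ∅ ∩ {e₂, e₄, e₅, e₇} = ∅
… ∩ ⟦northern⟧ = ∅ ∩ {e₁, e₃, e₈} = ∅
So ⟦yellow northern chef e₈ hired next to e₄⟧ = { }.

{ }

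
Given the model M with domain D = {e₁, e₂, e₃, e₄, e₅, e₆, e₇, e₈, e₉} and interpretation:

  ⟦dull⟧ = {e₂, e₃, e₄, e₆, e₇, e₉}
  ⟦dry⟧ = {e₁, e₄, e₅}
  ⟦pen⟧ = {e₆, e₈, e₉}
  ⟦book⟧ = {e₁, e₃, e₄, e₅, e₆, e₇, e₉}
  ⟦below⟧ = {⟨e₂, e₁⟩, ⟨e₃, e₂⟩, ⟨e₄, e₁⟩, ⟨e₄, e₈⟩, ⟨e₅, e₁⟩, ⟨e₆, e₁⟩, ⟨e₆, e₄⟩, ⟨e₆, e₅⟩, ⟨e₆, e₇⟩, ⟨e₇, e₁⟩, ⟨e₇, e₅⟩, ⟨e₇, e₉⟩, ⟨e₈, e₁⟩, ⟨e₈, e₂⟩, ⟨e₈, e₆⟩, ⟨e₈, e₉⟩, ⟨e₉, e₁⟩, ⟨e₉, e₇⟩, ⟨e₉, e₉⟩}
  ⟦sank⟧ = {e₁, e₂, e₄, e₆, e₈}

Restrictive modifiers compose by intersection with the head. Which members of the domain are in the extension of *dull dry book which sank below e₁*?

⟦which sank⟧ = ⟦sank⟧ = {e₁, e₂, e₄, e₆, e₈}
⟦below e₁⟧ = {x : ⟨x, e₁⟩ ∈ ⟦below⟧} = {e₂, e₄, e₅, e₆, e₇, e₈, e₉}
⟦book⟧ = {e₁, e₃, e₄, e₅, e₆, e₇, e₉}
… ∩ ⟦which sank⟧ = {e₁, e₃, e₄, e₅, e₆, e₇, e₉} ∩ {e₁, e₂, e₄, e₆, e₈} = {e₁, e₄, e₆}
… ∩ ⟦below e₁⟧ = {e₁, e₄, e₆} ∩ {e₂, e₄, e₅, e₆, e₇, e₈, e₉} = {e₄, e₆}
… ∩ ⟦dull⟧ = {e₄, e₆} ∩ {e₂, e₃, e₄, e₆, e₇, e₉} = {e₄, e₆}
… ∩ ⟦dry⟧ = {e₄, e₆} ∩ {e₁, e₄, e₅} = {e₄}
So ⟦dull dry book which sank below e₁⟧ = {e₄}.

{e₄}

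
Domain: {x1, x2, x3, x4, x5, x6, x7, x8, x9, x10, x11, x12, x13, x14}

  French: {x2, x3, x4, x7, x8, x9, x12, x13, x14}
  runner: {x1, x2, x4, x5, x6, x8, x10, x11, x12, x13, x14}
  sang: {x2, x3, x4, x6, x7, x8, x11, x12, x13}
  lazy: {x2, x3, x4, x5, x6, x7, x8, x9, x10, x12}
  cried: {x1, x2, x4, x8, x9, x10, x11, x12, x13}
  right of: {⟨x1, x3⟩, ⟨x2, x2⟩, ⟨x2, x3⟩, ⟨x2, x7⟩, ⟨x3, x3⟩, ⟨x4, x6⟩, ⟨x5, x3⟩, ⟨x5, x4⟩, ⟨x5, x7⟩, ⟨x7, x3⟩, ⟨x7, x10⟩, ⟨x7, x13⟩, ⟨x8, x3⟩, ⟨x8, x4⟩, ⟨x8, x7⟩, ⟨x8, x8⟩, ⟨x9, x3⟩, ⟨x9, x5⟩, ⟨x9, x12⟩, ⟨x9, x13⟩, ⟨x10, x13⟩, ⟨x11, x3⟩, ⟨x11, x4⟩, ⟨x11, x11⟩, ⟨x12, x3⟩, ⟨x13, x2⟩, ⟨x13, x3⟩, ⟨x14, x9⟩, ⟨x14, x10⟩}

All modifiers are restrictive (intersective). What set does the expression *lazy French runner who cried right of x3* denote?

{x2, x8, x12}

⟦who cried⟧ = ⟦cried⟧ = {x1, x2, x4, x8, x9, x10, x11, x12, x13}
⟦right of x3⟧ = {x : ⟨x, x3⟩ ∈ ⟦right of⟧} = {x1, x2, x3, x5, x7, x8, x9, x11, x12, x13}
⟦runner⟧ = {x1, x2, x4, x5, x6, x8, x10, x11, x12, x13, x14}
… ∩ ⟦who cried⟧ = {x1, x2, x4, x5, x6, x8, x10, x11, x12, x13, x14} ∩ {x1, x2, x4, x8, x9, x10, x11, x12, x13} = {x1, x2, x4, x8, x10, x11, x12, x13}
… ∩ ⟦right of x3⟧ = {x1, x2, x4, x8, x10, x11, x12, x13} ∩ {x1, x2, x3, x5, x7, x8, x9, x11, x12, x13} = {x1, x2, x8, x11, x12, x13}
… ∩ ⟦lazy⟧ = {x1, x2, x8, x11, x12, x13} ∩ {x2, x3, x4, x5, x6, x7, x8, x9, x10, x12} = {x2, x8, x12}
… ∩ ⟦French⟧ = {x2, x8, x12} ∩ {x2, x3, x4, x7, x8, x9, x12, x13, x14} = {x2, x8, x12}
So ⟦lazy French runner who cried right of x3⟧ = {x2, x8, x12}.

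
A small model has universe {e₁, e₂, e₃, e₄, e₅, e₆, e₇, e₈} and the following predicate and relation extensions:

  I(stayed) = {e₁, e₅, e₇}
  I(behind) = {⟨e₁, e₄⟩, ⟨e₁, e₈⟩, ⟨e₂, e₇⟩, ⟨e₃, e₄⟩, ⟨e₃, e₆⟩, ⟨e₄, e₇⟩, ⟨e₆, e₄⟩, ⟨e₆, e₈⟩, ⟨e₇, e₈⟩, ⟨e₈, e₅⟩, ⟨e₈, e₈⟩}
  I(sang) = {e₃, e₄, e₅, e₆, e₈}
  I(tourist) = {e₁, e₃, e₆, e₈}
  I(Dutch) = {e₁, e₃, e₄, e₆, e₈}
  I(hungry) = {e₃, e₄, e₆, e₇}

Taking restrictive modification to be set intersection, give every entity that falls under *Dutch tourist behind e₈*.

⟦behind e₈⟧ = {x : ⟨x, e₈⟩ ∈ ⟦behind⟧} = {e₁, e₆, e₇, e₈}
⟦tourist⟧ = {e₁, e₃, e₆, e₈}
… ∩ ⟦behind e₈⟧ = {e₁, e₃, e₆, e₈} ∩ {e₁, e₆, e₇, e₈} = {e₁, e₆, e₈}
… ∩ ⟦Dutch⟧ = {e₁, e₆, e₈} ∩ {e₁, e₃, e₄, e₆, e₈} = {e₁, e₆, e₈}
So ⟦Dutch tourist behind e₈⟧ = {e₁, e₆, e₈}.

{e₁, e₆, e₈}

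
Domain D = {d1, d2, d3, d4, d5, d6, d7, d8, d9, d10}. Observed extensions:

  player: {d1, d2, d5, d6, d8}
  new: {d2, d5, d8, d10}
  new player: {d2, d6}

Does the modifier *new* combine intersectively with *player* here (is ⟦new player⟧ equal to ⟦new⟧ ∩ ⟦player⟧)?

no

⟦new⟧ ∩ ⟦player⟧ = {d2, d5, d8, d10} ∩ {d1, d2, d5, d6, d8} = {d2, d5, d8}
Observed ⟦new player⟧ = {d2, d6}.
These differ, so the modifier is not intersective in this model.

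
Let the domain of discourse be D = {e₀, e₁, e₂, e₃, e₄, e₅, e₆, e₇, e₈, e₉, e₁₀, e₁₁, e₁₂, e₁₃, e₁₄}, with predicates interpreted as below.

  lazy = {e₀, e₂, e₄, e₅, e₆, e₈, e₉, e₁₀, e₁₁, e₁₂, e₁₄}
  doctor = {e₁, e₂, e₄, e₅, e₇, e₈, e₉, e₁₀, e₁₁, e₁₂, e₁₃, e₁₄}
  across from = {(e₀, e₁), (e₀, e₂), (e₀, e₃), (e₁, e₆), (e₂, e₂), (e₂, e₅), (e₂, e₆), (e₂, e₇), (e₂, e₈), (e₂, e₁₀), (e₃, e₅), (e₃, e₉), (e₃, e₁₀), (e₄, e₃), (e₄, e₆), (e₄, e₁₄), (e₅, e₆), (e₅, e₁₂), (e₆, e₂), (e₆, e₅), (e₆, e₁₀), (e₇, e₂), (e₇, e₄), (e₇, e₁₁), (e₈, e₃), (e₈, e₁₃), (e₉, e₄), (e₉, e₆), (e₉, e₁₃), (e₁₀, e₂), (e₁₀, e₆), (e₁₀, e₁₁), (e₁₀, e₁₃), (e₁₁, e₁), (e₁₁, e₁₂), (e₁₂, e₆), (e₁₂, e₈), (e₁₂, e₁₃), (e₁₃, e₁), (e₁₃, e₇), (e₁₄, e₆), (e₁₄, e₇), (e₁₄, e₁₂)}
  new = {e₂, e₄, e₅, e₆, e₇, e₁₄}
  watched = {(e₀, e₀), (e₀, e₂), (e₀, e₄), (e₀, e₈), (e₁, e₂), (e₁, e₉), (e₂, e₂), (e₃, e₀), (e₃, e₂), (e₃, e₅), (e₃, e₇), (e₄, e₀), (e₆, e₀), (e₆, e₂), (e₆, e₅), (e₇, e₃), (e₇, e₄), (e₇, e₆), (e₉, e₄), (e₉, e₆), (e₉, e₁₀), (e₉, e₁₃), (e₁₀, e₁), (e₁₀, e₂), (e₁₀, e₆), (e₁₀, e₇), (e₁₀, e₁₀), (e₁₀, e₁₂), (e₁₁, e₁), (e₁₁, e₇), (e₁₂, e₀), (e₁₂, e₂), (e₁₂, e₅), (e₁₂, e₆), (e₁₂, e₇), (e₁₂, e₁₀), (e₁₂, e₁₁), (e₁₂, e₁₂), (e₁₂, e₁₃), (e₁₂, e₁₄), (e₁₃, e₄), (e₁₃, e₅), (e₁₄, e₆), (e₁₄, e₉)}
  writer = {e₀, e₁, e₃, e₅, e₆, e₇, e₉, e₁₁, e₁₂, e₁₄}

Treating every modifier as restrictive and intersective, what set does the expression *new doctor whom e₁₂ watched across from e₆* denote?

{e₂, e₅, e₁₄}

⟦whom e₁₂ watched⟧ = {x : ⟨e₁₂, x⟩ ∈ ⟦watched⟧} = {e₀, e₂, e₅, e₆, e₇, e₁₀, e₁₁, e₁₂, e₁₃, e₁₄}
⟦across from e₆⟧ = {x : ⟨x, e₆⟩ ∈ ⟦across from⟧} = {e₁, e₂, e₄, e₅, e₉, e₁₀, e₁₂, e₁₄}
⟦doctor⟧ = {e₁, e₂, e₄, e₅, e₇, e₈, e₉, e₁₀, e₁₁, e₁₂, e₁₃, e₁₄}
… ∩ ⟦whom e₁₂ watched⟧ = {e₁, e₂, e₄, e₅, e₇, e₈, e₉, e₁₀, e₁₁, e₁₂, e₁₃, e₁₄} ∩ {e₀, e₂, e₅, e₆, e₇, e₁₀, e₁₁, e₁₂, e₁₃, e₁₄} = {e₂, e₅, e₇, e₁₀, e₁₁, e₁₂, e₁₃, e₁₄}
… ∩ ⟦across from e₆⟧ = {e₂, e₅, e₇, e₁₀, e₁₁, e₁₂, e₁₃, e₁₄} ∩ {e₁, e₂, e₄, e₅, e₉, e₁₀, e₁₂, e₁₄} = {e₂, e₅, e₁₀, e₁₂, e₁₄}
… ∩ ⟦new⟧ = {e₂, e₅, e₁₀, e₁₂, e₁₄} ∩ {e₂, e₄, e₅, e₆, e₇, e₁₄} = {e₂, e₅, e₁₄}
So ⟦new doctor whom e₁₂ watched across from e₆⟧ = {e₂, e₅, e₁₄}.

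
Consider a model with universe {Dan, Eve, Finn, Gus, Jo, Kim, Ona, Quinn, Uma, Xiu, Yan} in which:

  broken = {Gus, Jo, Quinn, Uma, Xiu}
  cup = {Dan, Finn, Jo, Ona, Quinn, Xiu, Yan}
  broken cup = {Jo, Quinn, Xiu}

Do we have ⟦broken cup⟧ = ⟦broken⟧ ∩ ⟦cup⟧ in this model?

⟦broken⟧ ∩ ⟦cup⟧ = {Gus, Jo, Quinn, Uma, Xiu} ∩ {Dan, Finn, Jo, Ona, Quinn, Xiu, Yan} = {Jo, Quinn, Xiu}
Observed ⟦broken cup⟧ = {Jo, Quinn, Xiu}.
These coincide, so the modifier is intersective here.

yes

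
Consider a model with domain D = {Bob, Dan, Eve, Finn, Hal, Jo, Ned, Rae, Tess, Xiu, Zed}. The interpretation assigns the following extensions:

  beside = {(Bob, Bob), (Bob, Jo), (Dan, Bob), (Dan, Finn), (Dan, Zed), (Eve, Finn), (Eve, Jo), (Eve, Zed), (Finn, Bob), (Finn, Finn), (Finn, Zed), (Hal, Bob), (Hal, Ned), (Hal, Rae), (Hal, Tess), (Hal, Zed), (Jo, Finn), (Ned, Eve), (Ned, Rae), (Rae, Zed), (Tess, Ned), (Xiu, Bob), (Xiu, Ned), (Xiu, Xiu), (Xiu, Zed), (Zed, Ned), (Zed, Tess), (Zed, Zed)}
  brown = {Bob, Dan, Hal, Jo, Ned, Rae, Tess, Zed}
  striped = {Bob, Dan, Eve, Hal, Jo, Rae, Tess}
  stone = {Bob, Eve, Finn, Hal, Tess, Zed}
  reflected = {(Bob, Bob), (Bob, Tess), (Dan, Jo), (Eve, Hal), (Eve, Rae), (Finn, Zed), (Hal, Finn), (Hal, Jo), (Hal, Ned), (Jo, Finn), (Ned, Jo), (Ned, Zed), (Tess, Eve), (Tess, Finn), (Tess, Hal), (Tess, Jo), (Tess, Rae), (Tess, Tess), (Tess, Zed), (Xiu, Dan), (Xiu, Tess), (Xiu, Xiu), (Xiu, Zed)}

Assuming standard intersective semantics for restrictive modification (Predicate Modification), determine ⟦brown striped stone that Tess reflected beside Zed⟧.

⟦that Tess reflected⟧ = {x : ⟨Tess, x⟩ ∈ ⟦reflected⟧} = {Eve, Finn, Hal, Jo, Rae, Tess, Zed}
⟦beside Zed⟧ = {x : ⟨x, Zed⟩ ∈ ⟦beside⟧} = {Dan, Eve, Finn, Hal, Rae, Xiu, Zed}
⟦stone⟧ = {Bob, Eve, Finn, Hal, Tess, Zed}
… ∩ ⟦that Tess reflected⟧ = {Bob, Eve, Finn, Hal, Tess, Zed} ∩ {Eve, Finn, Hal, Jo, Rae, Tess, Zed} = {Eve, Finn, Hal, Tess, Zed}
… ∩ ⟦beside Zed⟧ = {Eve, Finn, Hal, Tess, Zed} ∩ {Dan, Eve, Finn, Hal, Rae, Xiu, Zed} = {Eve, Finn, Hal, Zed}
… ∩ ⟦brown⟧ = {Eve, Finn, Hal, Zed} ∩ {Bob, Dan, Hal, Jo, Ned, Rae, Tess, Zed} = {Hal, Zed}
… ∩ ⟦striped⟧ = {Hal, Zed} ∩ {Bob, Dan, Eve, Hal, Jo, Rae, Tess} = {Hal}
So ⟦brown striped stone that Tess reflected beside Zed⟧ = {Hal}.

{Hal}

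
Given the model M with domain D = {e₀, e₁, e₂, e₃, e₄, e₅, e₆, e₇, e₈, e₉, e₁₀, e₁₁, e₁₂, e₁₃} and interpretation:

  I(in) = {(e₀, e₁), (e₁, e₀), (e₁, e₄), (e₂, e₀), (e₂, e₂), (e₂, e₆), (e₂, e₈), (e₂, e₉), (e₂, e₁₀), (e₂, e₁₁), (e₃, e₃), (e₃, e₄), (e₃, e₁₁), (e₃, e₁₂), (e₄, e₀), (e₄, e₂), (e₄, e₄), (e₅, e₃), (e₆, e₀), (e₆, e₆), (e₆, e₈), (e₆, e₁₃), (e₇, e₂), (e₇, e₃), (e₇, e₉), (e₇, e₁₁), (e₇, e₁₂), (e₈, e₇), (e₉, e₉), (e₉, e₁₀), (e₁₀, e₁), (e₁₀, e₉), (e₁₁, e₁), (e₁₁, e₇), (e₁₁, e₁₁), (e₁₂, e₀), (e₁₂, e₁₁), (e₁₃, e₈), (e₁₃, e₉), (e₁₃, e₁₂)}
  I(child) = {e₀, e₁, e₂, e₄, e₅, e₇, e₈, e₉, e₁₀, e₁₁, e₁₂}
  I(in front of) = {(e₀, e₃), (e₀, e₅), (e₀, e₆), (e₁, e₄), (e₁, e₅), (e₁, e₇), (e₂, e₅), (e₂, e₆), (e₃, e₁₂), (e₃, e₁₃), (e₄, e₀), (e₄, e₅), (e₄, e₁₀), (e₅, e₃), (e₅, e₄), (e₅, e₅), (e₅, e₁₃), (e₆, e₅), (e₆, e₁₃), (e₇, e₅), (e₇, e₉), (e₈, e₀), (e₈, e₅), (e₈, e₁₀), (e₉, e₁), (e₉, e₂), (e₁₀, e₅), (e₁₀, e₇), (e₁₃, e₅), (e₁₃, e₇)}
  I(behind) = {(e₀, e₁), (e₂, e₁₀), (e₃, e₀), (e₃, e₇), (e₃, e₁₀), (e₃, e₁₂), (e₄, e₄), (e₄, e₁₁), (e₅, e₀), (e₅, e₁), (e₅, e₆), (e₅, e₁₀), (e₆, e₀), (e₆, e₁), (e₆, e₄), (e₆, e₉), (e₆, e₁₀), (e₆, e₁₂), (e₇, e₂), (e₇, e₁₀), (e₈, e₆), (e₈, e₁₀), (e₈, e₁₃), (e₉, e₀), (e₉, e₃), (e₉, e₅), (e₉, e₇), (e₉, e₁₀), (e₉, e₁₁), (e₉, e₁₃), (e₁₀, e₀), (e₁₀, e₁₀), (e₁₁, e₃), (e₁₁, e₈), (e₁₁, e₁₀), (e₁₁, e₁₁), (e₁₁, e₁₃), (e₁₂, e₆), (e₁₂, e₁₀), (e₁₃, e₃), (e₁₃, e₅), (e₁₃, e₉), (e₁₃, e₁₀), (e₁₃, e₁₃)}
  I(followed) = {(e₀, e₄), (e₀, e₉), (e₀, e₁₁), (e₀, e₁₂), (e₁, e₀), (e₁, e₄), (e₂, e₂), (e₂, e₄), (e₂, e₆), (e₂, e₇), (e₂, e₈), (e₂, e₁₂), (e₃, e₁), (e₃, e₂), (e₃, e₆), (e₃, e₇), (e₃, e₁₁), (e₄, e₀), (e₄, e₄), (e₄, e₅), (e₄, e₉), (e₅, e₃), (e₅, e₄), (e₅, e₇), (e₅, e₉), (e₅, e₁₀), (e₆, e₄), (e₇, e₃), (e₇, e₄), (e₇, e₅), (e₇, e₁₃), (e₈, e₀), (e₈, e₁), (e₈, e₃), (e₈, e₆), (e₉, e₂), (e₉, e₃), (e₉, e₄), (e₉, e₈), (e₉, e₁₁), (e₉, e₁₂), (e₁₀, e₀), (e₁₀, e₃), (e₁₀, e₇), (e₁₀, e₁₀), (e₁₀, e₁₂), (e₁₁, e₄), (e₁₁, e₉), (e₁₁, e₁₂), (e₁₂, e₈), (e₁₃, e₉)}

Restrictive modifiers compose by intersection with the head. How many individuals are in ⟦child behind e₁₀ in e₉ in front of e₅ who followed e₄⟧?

⟦behind e₁₀⟧ = {x : ⟨x, e₁₀⟩ ∈ ⟦behind⟧} = {e₂, e₃, e₅, e₆, e₇, e₈, e₉, e₁₀, e₁₁, e₁₂, e₁₃}
⟦in e₉⟧ = {x : ⟨x, e₉⟩ ∈ ⟦in⟧} = {e₂, e₇, e₉, e₁₀, e₁₃}
⟦in front of e₅⟧ = {x : ⟨x, e₅⟩ ∈ ⟦in front of⟧} = {e₀, e₁, e₂, e₄, e₅, e₆, e₇, e₈, e₁₀, e₁₃}
⟦who followed e₄⟧ = {x : ⟨x, e₄⟩ ∈ ⟦followed⟧} = {e₀, e₁, e₂, e₄, e₅, e₆, e₇, e₉, e₁₁}
⟦child⟧ = {e₀, e₁, e₂, e₄, e₅, e₇, e₈, e₉, e₁₀, e₁₁, e₁₂}
… ∩ ⟦behind e₁₀⟧ = {e₀, e₁, e₂, e₄, e₅, e₇, e₈, e₉, e₁₀, e₁₁, e₁₂} ∩ {e₂, e₃, e₅, e₆, e₇, e₈, e₉, e₁₀, e₁₁, e₁₂, e₁₃} = {e₂, e₅, e₇, e₈, e₉, e₁₀, e₁₁, e₁₂}
… ∩ ⟦in e₉⟧ = {e₂, e₅, e₇, e₈, e₉, e₁₀, e₁₁, e₁₂} ∩ {e₂, e₇, e₉, e₁₀, e₁₃} = {e₂, e₇, e₉, e₁₀}
… ∩ ⟦in front of e₅⟧ = {e₂, e₇, e₉, e₁₀} ∩ {e₀, e₁, e₂, e₄, e₅, e₆, e₇, e₈, e₁₀, e₁₃} = {e₂, e₇, e₁₀}
… ∩ ⟦who followed e₄⟧ = {e₂, e₇, e₁₀} ∩ {e₀, e₁, e₂, e₄, e₅, e₆, e₇, e₉, e₁₁} = {e₂, e₇}
⟦child behind e₁₀ in e₉ in front of e₅ who followed e₄⟧ = {e₂, e₇}, so the cardinality is 2.

2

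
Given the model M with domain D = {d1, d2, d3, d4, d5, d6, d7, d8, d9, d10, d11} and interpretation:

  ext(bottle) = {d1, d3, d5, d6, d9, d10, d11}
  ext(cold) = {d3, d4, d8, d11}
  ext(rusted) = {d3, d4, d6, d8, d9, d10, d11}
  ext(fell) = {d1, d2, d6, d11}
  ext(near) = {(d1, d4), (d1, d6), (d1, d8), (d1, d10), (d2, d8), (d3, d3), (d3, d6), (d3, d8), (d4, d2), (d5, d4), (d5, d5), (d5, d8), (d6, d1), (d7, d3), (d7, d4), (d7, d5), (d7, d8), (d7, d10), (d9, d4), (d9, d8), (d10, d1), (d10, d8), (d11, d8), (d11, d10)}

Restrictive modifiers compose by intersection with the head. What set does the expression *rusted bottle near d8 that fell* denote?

{d11}

⟦near d8⟧ = {x : ⟨x, d8⟩ ∈ ⟦near⟧} = {d1, d2, d3, d5, d7, d9, d10, d11}
⟦that fell⟧ = ⟦fell⟧ = {d1, d2, d6, d11}
⟦bottle⟧ = {d1, d3, d5, d6, d9, d10, d11}
… ∩ ⟦near d8⟧ = {d1, d3, d5, d6, d9, d10, d11} ∩ {d1, d2, d3, d5, d7, d9, d10, d11} = {d1, d3, d5, d9, d10, d11}
… ∩ ⟦that fell⟧ = {d1, d3, d5, d9, d10, d11} ∩ {d1, d2, d6, d11} = {d1, d11}
… ∩ ⟦rusted⟧ = {d1, d11} ∩ {d3, d4, d6, d8, d9, d10, d11} = {d11}
So ⟦rusted bottle near d8 that fell⟧ = {d11}.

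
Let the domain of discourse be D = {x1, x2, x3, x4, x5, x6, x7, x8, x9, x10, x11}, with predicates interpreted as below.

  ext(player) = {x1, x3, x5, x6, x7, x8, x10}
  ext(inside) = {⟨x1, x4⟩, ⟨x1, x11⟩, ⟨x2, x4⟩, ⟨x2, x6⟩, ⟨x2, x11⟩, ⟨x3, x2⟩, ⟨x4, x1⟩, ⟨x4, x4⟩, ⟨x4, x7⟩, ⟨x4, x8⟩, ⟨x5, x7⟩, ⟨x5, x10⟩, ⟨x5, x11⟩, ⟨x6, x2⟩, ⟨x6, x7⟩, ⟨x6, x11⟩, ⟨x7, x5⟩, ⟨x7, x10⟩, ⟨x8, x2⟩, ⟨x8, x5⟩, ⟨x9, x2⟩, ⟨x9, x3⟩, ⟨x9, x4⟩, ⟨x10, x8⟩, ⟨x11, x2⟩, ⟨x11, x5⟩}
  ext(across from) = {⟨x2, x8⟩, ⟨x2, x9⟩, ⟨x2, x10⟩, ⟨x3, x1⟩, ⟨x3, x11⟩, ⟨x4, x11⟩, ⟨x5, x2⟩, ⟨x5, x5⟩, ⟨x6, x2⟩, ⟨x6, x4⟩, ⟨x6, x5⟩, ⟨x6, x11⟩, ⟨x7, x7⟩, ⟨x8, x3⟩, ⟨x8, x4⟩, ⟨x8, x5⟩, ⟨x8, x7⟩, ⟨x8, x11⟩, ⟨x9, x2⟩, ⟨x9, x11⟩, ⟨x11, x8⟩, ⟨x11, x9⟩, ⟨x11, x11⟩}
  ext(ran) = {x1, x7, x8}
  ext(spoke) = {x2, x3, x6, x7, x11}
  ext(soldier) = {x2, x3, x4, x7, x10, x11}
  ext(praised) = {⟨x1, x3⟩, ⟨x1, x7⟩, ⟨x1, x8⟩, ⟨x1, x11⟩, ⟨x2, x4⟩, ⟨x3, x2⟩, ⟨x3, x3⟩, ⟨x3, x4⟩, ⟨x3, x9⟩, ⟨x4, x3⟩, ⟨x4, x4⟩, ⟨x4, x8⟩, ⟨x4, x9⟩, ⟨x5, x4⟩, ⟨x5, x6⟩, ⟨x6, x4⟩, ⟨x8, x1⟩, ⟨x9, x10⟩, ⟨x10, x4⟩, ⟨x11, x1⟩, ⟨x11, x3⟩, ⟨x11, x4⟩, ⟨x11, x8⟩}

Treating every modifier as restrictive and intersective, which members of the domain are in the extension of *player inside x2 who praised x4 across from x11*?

{x3, x6}

⟦inside x2⟧ = {x : ⟨x, x2⟩ ∈ ⟦inside⟧} = {x3, x6, x8, x9, x11}
⟦who praised x4⟧ = {x : ⟨x, x4⟩ ∈ ⟦praised⟧} = {x2, x3, x4, x5, x6, x10, x11}
⟦across from x11⟧ = {x : ⟨x, x11⟩ ∈ ⟦across from⟧} = {x3, x4, x6, x8, x9, x11}
⟦player⟧ = {x1, x3, x5, x6, x7, x8, x10}
… ∩ ⟦inside x2⟧ = {x1, x3, x5, x6, x7, x8, x10} ∩ {x3, x6, x8, x9, x11} = {x3, x6, x8}
… ∩ ⟦who praised x4⟧ = {x3, x6, x8} ∩ {x2, x3, x4, x5, x6, x10, x11} = {x3, x6}
… ∩ ⟦across from x11⟧ = {x3, x6} ∩ {x3, x4, x6, x8, x9, x11} = {x3, x6}
So ⟦player inside x2 who praised x4 across from x11⟧ = {x3, x6}.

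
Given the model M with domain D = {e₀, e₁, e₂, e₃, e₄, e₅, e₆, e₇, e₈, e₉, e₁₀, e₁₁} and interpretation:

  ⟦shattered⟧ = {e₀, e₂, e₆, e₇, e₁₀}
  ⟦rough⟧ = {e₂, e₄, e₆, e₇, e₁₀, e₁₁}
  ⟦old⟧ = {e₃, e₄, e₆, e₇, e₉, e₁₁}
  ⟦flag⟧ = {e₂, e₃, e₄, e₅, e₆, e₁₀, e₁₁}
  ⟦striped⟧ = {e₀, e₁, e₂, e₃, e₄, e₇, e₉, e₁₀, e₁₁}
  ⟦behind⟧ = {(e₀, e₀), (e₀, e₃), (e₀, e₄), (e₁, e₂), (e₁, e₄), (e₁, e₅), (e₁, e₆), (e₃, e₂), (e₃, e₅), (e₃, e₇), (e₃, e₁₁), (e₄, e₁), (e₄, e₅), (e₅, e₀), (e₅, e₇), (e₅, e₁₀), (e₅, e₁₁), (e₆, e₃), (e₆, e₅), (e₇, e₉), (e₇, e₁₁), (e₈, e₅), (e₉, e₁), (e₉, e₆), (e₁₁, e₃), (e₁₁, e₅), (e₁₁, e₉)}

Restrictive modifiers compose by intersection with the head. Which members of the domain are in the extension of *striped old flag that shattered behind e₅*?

∅

⟦that shattered⟧ = ⟦shattered⟧ = {e₀, e₂, e₆, e₇, e₁₀}
⟦behind e₅⟧ = {x : ⟨x, e₅⟩ ∈ ⟦behind⟧} = {e₁, e₃, e₄, e₆, e₈, e₁₁}
⟦flag⟧ = {e₂, e₃, e₄, e₅, e₆, e₁₀, e₁₁}
… ∩ ⟦that shattered⟧ = {e₂, e₃, e₄, e₅, e₆, e₁₀, e₁₁} ∩ {e₀, e₂, e₆, e₇, e₁₀} = {e₂, e₆, e₁₀}
… ∩ ⟦behind e₅⟧ = {e₂, e₆, e₁₀} ∩ {e₁, e₃, e₄, e₆, e₈, e₁₁} = {e₆}
… ∩ ⟦striped⟧ = {e₆} ∩ {e₀, e₁, e₂, e₃, e₄, e₇, e₉, e₁₀, e₁₁} = ∅
… ∩ ⟦old⟧ = ∅ ∩ {e₃, e₄, e₆, e₇, e₉, e₁₁} = ∅
So ⟦striped old flag that shattered behind e₅⟧ = ∅.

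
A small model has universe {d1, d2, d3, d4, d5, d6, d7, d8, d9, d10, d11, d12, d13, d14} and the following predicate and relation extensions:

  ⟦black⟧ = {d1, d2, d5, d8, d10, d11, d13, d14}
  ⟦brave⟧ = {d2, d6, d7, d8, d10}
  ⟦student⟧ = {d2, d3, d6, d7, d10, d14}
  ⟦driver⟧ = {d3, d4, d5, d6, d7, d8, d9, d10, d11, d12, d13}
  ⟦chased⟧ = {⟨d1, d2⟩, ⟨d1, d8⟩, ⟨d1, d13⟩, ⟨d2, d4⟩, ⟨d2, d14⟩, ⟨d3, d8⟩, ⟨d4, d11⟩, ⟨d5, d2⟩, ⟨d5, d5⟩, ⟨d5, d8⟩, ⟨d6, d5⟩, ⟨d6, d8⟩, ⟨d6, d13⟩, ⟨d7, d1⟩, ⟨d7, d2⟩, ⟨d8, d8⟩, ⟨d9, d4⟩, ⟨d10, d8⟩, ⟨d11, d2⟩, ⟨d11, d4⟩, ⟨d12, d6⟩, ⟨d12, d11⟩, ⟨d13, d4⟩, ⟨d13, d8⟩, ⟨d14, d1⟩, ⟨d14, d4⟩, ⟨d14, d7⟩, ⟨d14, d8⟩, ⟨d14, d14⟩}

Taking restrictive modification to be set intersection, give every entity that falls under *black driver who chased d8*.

{d5, d8, d10, d13}

⟦who chased d8⟧ = {x : ⟨x, d8⟩ ∈ ⟦chased⟧} = {d1, d3, d5, d6, d8, d10, d13, d14}
⟦driver⟧ = {d3, d4, d5, d6, d7, d8, d9, d10, d11, d12, d13}
… ∩ ⟦who chased d8⟧ = {d3, d4, d5, d6, d7, d8, d9, d10, d11, d12, d13} ∩ {d1, d3, d5, d6, d8, d10, d13, d14} = {d3, d5, d6, d8, d10, d13}
… ∩ ⟦black⟧ = {d3, d5, d6, d8, d10, d13} ∩ {d1, d2, d5, d8, d10, d11, d13, d14} = {d5, d8, d10, d13}
So ⟦black driver who chased d8⟧ = {d5, d8, d10, d13}.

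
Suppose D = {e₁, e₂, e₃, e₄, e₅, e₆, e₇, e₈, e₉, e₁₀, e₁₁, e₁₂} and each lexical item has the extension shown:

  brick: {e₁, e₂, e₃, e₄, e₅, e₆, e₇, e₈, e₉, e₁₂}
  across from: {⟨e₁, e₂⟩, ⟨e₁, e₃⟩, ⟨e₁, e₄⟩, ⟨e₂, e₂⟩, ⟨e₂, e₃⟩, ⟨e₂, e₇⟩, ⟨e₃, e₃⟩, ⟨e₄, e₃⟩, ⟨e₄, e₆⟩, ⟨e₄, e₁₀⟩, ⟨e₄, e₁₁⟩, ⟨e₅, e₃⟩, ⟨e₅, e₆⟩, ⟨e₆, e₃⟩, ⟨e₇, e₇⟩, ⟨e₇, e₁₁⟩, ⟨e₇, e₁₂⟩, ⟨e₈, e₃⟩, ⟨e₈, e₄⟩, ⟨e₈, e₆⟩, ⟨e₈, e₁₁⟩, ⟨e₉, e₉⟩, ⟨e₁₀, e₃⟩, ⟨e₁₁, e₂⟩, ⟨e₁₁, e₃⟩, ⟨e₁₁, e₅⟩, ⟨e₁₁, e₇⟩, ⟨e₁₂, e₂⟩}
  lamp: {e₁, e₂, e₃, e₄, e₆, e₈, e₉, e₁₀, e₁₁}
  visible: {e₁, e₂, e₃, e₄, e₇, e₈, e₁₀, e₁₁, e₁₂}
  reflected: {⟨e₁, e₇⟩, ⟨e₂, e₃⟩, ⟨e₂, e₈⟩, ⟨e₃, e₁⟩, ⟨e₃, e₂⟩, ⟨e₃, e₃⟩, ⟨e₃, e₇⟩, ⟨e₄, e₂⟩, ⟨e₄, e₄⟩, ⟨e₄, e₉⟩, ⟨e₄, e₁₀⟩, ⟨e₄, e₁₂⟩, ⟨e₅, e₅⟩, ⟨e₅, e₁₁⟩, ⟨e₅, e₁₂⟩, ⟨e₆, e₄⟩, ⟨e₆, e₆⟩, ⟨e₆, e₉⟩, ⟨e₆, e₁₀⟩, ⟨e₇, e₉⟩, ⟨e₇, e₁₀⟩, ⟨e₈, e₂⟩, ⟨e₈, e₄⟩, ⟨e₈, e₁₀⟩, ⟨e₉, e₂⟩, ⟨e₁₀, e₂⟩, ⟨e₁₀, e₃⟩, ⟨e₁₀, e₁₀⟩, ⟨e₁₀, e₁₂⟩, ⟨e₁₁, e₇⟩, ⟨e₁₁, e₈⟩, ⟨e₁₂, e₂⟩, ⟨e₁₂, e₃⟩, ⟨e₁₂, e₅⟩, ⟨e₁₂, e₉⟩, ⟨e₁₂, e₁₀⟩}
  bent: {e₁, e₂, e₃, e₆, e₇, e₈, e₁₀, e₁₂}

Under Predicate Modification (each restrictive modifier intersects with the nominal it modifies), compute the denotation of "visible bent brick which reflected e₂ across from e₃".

{e₃, e₈}

⟦which reflected e₂⟧ = {x : ⟨x, e₂⟩ ∈ ⟦reflected⟧} = {e₃, e₄, e₈, e₉, e₁₀, e₁₂}
⟦across from e₃⟧ = {x : ⟨x, e₃⟩ ∈ ⟦across from⟧} = {e₁, e₂, e₃, e₄, e₅, e₆, e₈, e₁₀, e₁₁}
⟦brick⟧ = {e₁, e₂, e₃, e₄, e₅, e₆, e₇, e₈, e₉, e₁₂}
… ∩ ⟦which reflected e₂⟧ = {e₁, e₂, e₃, e₄, e₅, e₆, e₇, e₈, e₉, e₁₂} ∩ {e₃, e₄, e₈, e₉, e₁₀, e₁₂} = {e₃, e₄, e₈, e₉, e₁₂}
… ∩ ⟦across from e₃⟧ = {e₃, e₄, e₈, e₉, e₁₂} ∩ {e₁, e₂, e₃, e₄, e₅, e₆, e₈, e₁₀, e₁₁} = {e₃, e₄, e₈}
… ∩ ⟦visible⟧ = {e₃, e₄, e₈} ∩ {e₁, e₂, e₃, e₄, e₇, e₈, e₁₀, e₁₁, e₁₂} = {e₃, e₄, e₈}
… ∩ ⟦bent⟧ = {e₃, e₄, e₈} ∩ {e₁, e₂, e₃, e₆, e₇, e₈, e₁₀, e₁₂} = {e₃, e₈}
So ⟦visible bent brick which reflected e₂ across from e₃⟧ = {e₃, e₈}.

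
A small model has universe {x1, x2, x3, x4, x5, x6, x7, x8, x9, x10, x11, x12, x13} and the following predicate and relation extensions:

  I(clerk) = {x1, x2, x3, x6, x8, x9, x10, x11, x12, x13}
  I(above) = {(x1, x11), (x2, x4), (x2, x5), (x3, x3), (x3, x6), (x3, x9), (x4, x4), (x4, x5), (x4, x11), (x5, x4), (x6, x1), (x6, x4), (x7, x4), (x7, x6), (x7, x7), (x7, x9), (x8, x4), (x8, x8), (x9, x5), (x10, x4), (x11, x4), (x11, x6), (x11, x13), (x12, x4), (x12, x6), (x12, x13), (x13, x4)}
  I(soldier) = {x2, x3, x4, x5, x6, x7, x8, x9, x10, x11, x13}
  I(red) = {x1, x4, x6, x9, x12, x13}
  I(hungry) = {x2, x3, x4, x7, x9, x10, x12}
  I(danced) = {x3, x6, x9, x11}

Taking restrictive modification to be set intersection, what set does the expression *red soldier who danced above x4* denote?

{x6}

⟦who danced⟧ = ⟦danced⟧ = {x3, x6, x9, x11}
⟦above x4⟧ = {x : ⟨x, x4⟩ ∈ ⟦above⟧} = {x2, x4, x5, x6, x7, x8, x10, x11, x12, x13}
⟦soldier⟧ = {x2, x3, x4, x5, x6, x7, x8, x9, x10, x11, x13}
… ∩ ⟦who danced⟧ = {x2, x3, x4, x5, x6, x7, x8, x9, x10, x11, x13} ∩ {x3, x6, x9, x11} = {x3, x6, x9, x11}
… ∩ ⟦above x4⟧ = {x3, x6, x9, x11} ∩ {x2, x4, x5, x6, x7, x8, x10, x11, x12, x13} = {x6, x11}
… ∩ ⟦red⟧ = {x6, x11} ∩ {x1, x4, x6, x9, x12, x13} = {x6}
So ⟦red soldier who danced above x4⟧ = {x6}.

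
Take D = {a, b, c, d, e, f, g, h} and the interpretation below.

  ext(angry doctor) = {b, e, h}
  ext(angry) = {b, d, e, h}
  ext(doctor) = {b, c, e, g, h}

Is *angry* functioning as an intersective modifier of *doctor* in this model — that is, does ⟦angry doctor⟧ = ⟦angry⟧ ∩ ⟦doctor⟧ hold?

⟦angry⟧ ∩ ⟦doctor⟧ = {b, d, e, h} ∩ {b, c, e, g, h} = {b, e, h}
Observed ⟦angry doctor⟧ = {b, e, h}.
These coincide, so the modifier is intersective here.

yes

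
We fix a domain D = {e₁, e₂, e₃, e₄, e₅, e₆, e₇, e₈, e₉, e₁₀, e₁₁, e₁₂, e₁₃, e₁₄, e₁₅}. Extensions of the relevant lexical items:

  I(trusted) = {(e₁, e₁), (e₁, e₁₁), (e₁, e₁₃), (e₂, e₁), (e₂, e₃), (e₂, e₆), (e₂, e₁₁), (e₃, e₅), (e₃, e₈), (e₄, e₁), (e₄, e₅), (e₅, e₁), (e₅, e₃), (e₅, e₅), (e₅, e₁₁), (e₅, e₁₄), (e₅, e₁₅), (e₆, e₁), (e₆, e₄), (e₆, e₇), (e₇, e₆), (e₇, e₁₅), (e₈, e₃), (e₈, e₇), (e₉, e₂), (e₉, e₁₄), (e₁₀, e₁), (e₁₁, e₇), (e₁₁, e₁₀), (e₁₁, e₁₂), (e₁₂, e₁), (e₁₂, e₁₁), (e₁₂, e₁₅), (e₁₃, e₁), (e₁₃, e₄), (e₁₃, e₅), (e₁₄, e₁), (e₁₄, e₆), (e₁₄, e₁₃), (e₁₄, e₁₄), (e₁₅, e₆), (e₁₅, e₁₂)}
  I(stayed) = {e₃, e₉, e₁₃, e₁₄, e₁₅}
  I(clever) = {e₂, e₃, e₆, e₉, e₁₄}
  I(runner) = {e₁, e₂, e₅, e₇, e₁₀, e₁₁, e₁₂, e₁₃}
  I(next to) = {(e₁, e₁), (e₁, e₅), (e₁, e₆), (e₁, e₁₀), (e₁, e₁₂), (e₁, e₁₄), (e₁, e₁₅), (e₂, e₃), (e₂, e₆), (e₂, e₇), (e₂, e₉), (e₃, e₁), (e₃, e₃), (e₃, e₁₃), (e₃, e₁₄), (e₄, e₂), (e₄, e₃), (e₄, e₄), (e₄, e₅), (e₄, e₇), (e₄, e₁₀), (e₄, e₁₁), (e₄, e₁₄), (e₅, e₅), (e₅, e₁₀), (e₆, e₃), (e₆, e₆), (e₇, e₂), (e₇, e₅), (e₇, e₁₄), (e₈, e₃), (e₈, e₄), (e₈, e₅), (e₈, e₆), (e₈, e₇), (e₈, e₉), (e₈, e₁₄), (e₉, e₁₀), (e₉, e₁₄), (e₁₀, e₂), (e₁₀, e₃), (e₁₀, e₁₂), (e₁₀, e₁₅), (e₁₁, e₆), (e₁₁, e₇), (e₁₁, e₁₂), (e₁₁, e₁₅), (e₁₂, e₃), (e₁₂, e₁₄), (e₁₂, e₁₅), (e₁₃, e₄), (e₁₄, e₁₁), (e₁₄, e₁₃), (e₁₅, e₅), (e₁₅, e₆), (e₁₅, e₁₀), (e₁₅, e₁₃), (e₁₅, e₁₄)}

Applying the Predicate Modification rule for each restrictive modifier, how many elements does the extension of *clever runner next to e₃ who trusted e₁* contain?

⟦next to e₃⟧ = {x : ⟨x, e₃⟩ ∈ ⟦next to⟧} = {e₂, e₃, e₄, e₆, e₈, e₁₀, e₁₂}
⟦who trusted e₁⟧ = {x : ⟨x, e₁⟩ ∈ ⟦trusted⟧} = {e₁, e₂, e₄, e₅, e₆, e₁₀, e₁₂, e₁₃, e₁₄}
⟦runner⟧ = {e₁, e₂, e₅, e₇, e₁₀, e₁₁, e₁₂, e₁₃}
… ∩ ⟦next to e₃⟧ = {e₁, e₂, e₅, e₇, e₁₀, e₁₁, e₁₂, e₁₃} ∩ {e₂, e₃, e₄, e₆, e₈, e₁₀, e₁₂} = {e₂, e₁₀, e₁₂}
… ∩ ⟦who trusted e₁⟧ = {e₂, e₁₀, e₁₂} ∩ {e₁, e₂, e₄, e₅, e₆, e₁₀, e₁₂, e₁₃, e₁₄} = {e₂, e₁₀, e₁₂}
… ∩ ⟦clever⟧ = {e₂, e₁₀, e₁₂} ∩ {e₂, e₃, e₆, e₉, e₁₄} = {e₂}
⟦clever runner next to e₃ who trusted e₁⟧ = {e₂}, so the cardinality is 1.

1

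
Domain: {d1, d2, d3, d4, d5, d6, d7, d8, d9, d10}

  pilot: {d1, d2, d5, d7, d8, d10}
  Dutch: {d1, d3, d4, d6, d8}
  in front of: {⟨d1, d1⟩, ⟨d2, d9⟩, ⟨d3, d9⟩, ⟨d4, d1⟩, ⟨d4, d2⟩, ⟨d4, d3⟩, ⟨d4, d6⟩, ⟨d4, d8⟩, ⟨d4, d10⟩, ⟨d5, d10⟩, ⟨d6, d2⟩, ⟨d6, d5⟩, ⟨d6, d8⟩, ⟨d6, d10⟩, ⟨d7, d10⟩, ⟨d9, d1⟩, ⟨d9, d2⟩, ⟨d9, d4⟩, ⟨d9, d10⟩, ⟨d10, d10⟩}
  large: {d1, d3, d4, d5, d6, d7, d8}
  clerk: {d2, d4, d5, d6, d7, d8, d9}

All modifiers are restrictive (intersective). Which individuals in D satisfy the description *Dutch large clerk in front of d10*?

⟦in front of d10⟧ = {x : ⟨x, d10⟩ ∈ ⟦in front of⟧} = {d4, d5, d6, d7, d9, d10}
⟦clerk⟧ = {d2, d4, d5, d6, d7, d8, d9}
… ∩ ⟦in front of d10⟧ = {d2, d4, d5, d6, d7, d8, d9} ∩ {d4, d5, d6, d7, d9, d10} = {d4, d5, d6, d7, d9}
… ∩ ⟦Dutch⟧ = {d4, d5, d6, d7, d9} ∩ {d1, d3, d4, d6, d8} = {d4, d6}
… ∩ ⟦large⟧ = {d4, d6} ∩ {d1, d3, d4, d5, d6, d7, d8} = {d4, d6}
So ⟦Dutch large clerk in front of d10⟧ = {d4, d6}.

{d4, d6}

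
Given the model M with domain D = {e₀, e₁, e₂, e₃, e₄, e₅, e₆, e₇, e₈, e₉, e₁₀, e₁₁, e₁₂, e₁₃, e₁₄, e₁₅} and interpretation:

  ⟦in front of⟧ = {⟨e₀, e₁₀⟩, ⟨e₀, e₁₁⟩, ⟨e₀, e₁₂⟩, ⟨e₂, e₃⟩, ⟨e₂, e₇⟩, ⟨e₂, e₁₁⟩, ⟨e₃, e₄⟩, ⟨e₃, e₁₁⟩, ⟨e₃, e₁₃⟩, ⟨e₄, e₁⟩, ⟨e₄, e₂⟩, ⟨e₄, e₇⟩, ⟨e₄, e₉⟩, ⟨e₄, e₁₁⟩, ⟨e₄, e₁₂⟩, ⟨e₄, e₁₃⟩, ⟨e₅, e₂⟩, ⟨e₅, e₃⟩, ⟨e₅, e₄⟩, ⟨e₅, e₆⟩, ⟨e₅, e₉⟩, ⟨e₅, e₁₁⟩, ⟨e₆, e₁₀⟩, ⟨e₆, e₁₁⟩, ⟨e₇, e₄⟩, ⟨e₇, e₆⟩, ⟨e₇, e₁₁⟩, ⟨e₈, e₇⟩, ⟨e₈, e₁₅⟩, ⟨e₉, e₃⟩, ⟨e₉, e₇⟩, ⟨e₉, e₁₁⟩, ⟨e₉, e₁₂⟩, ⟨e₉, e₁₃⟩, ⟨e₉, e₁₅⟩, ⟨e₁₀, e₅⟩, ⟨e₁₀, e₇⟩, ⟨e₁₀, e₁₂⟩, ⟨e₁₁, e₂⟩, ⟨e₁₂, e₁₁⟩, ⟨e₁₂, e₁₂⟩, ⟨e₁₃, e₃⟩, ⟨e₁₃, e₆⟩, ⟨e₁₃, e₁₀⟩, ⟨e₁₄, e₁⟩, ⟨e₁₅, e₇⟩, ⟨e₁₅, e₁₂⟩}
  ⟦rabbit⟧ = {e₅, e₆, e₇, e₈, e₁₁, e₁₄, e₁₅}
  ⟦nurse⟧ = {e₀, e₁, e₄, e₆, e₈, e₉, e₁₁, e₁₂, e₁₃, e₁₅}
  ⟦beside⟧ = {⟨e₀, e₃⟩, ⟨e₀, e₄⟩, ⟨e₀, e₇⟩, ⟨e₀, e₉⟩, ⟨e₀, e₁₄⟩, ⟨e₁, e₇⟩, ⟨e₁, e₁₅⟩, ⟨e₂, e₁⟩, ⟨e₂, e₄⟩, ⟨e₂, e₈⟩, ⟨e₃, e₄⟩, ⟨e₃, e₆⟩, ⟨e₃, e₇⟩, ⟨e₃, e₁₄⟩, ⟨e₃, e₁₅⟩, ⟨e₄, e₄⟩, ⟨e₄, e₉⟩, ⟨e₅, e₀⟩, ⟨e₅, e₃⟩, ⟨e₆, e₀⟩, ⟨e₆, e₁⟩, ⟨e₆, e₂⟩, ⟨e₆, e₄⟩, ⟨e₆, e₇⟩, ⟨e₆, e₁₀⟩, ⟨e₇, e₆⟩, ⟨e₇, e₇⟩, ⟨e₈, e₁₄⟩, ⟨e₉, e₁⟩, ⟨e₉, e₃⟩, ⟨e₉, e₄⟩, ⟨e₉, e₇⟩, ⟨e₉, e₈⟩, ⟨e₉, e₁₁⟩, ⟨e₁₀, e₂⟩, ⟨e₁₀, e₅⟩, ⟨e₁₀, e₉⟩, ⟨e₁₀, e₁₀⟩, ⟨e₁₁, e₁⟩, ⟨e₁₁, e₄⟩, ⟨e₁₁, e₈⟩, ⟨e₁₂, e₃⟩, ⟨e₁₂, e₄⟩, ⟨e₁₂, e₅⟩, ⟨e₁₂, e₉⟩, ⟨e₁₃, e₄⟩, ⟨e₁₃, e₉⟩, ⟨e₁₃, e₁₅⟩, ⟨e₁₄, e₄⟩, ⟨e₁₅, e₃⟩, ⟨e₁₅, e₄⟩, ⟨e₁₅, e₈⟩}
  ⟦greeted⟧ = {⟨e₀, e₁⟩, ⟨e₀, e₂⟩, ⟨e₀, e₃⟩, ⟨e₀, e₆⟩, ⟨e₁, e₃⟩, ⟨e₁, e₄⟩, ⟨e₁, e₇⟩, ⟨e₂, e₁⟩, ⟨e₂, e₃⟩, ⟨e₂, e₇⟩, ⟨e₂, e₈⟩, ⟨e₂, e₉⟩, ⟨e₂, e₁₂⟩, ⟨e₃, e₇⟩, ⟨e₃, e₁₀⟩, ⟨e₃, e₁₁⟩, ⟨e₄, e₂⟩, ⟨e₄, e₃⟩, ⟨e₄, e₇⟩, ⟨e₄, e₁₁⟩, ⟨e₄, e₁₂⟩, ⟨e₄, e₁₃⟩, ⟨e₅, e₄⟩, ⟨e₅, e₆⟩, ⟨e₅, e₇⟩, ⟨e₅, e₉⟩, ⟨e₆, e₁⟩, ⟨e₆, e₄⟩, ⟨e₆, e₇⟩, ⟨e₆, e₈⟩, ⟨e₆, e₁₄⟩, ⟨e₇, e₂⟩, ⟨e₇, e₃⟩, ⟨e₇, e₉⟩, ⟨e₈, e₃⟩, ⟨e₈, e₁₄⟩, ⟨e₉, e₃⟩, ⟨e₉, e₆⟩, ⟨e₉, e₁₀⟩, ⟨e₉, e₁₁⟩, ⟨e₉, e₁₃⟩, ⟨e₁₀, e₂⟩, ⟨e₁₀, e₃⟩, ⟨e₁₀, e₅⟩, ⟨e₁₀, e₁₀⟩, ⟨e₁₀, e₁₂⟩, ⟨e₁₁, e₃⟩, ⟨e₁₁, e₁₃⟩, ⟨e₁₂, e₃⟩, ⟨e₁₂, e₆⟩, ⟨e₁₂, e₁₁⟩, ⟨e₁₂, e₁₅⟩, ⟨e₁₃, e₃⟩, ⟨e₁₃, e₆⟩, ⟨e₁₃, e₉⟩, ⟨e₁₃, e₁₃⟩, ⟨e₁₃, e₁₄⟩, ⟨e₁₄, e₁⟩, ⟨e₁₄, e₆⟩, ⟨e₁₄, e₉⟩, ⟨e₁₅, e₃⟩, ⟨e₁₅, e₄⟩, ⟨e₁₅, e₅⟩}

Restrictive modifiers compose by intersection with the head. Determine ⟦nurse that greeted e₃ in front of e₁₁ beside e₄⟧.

{e₀, e₄, e₉, e₁₂}

⟦that greeted e₃⟧ = {x : ⟨x, e₃⟩ ∈ ⟦greeted⟧} = {e₀, e₁, e₂, e₄, e₇, e₈, e₉, e₁₀, e₁₁, e₁₂, e₁₃, e₁₅}
⟦in front of e₁₁⟧ = {x : ⟨x, e₁₁⟩ ∈ ⟦in front of⟧} = {e₀, e₂, e₃, e₄, e₅, e₆, e₇, e₉, e₁₂}
⟦beside e₄⟧ = {x : ⟨x, e₄⟩ ∈ ⟦beside⟧} = {e₀, e₂, e₃, e₄, e₆, e₉, e₁₁, e₁₂, e₁₃, e₁₄, e₁₅}
⟦nurse⟧ = {e₀, e₁, e₄, e₆, e₈, e₉, e₁₁, e₁₂, e₁₃, e₁₅}
… ∩ ⟦that greeted e₃⟧ = {e₀, e₁, e₄, e₆, e₈, e₉, e₁₁, e₁₂, e₁₃, e₁₅} ∩ {e₀, e₁, e₂, e₄, e₇, e₈, e₉, e₁₀, e₁₁, e₁₂, e₁₃, e₁₅} = {e₀, e₁, e₄, e₈, e₉, e₁₁, e₁₂, e₁₃, e₁₅}
… ∩ ⟦in front of e₁₁⟧ = {e₀, e₁, e₄, e₈, e₉, e₁₁, e₁₂, e₁₃, e₁₅} ∩ {e₀, e₂, e₃, e₄, e₅, e₆, e₇, e₉, e₁₂} = {e₀, e₄, e₉, e₁₂}
… ∩ ⟦beside e₄⟧ = {e₀, e₄, e₉, e₁₂} ∩ {e₀, e₂, e₃, e₄, e₆, e₉, e₁₁, e₁₂, e₁₃, e₁₄, e₁₅} = {e₀, e₄, e₉, e₁₂}
So ⟦nurse that greeted e₃ in front of e₁₁ beside e₄⟧ = {e₀, e₄, e₉, e₁₂}.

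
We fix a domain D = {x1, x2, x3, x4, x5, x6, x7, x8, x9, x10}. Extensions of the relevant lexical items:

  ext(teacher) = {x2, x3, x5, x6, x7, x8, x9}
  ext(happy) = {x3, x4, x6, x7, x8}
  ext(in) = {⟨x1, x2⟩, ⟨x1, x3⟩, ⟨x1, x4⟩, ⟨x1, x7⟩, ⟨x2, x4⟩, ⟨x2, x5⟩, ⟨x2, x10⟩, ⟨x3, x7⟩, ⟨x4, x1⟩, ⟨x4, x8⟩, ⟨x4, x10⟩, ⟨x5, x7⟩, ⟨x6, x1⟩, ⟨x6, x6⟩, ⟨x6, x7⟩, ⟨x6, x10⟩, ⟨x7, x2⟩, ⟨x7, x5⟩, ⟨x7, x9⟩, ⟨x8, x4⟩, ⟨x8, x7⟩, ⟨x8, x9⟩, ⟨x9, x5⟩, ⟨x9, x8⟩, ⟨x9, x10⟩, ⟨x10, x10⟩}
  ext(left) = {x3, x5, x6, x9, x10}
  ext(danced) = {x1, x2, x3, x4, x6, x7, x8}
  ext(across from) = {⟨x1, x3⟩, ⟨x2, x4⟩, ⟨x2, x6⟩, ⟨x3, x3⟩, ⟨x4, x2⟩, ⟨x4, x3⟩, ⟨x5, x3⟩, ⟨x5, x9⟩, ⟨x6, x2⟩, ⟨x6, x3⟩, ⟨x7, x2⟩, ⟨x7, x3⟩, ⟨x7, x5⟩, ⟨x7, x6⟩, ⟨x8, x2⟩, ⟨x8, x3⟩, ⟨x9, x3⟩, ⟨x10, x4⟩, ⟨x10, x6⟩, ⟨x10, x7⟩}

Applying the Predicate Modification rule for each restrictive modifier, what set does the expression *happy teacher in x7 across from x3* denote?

{x3, x6, x8}

⟦in x7⟧ = {x : ⟨x, x7⟩ ∈ ⟦in⟧} = {x1, x3, x5, x6, x8}
⟦across from x3⟧ = {x : ⟨x, x3⟩ ∈ ⟦across from⟧} = {x1, x3, x4, x5, x6, x7, x8, x9}
⟦teacher⟧ = {x2, x3, x5, x6, x7, x8, x9}
… ∩ ⟦in x7⟧ = {x2, x3, x5, x6, x7, x8, x9} ∩ {x1, x3, x5, x6, x8} = {x3, x5, x6, x8}
… ∩ ⟦across from x3⟧ = {x3, x5, x6, x8} ∩ {x1, x3, x4, x5, x6, x7, x8, x9} = {x3, x5, x6, x8}
… ∩ ⟦happy⟧ = {x3, x5, x6, x8} ∩ {x3, x4, x6, x7, x8} = {x3, x6, x8}
So ⟦happy teacher in x7 across from x3⟧ = {x3, x6, x8}.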